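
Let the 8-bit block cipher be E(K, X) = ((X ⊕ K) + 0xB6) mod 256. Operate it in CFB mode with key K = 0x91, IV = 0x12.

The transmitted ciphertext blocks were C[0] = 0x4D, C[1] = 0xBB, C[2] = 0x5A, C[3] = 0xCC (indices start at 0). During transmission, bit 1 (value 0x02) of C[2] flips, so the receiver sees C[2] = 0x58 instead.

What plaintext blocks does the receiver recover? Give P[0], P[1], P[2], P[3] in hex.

P[0] = 0x74, P[1] = 0x29, P[2] = 0xB8, P[3] = 0xB3

CFB decryption: P_i = C_i ⊕ E(K, C_{i−1}), with C_{−1} = IV.
Only C[2] changed, to 0x58. In CFB, a change in C_i flips the same bit in P_i and garbles P_{i+1}. Decrypting the received ciphertext:
P[0]: E(K, 0x12) = 0x39; 0x4D ⊕ 0x39 = 0x74.
P[1]: E(K, 0x4D) = 0x92; 0xBB ⊕ 0x92 = 0x29.
P[2]: E(K, 0xBB) = 0xE0; 0x58 ⊕ 0xE0 = 0xB8.
P[3]: E(K, 0x58) = 0x7F; 0xCC ⊕ 0x7F = 0xB3.
Blocks that differ from the original plaintext: P[2], P[3].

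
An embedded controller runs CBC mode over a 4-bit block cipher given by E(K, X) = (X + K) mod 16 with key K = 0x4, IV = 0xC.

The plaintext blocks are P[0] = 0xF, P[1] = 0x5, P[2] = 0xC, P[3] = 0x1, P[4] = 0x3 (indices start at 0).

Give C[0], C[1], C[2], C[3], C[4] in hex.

C[0] = 0x7, C[1] = 0x6, C[2] = 0xE, C[3] = 0x3, C[4] = 0x4

CBC encryption: C_i = E(K, P_i ⊕ C_{i−1}), with C_{−1} = IV.
C[0]: P[0] ⊕ 0xC = 0x3; E(K, 0x3) = 0x7.
C[1]: P[1] ⊕ 0x7 = 0x2; E(K, 0x2) = 0x6.
C[2]: P[2] ⊕ 0x6 = 0xA; E(K, 0xA) = 0xE.
C[3]: P[3] ⊕ 0xE = 0xF; E(K, 0xF) = 0x3.
C[4]: P[4] ⊕ 0x3 = 0x0; E(K, 0x0) = 0x4.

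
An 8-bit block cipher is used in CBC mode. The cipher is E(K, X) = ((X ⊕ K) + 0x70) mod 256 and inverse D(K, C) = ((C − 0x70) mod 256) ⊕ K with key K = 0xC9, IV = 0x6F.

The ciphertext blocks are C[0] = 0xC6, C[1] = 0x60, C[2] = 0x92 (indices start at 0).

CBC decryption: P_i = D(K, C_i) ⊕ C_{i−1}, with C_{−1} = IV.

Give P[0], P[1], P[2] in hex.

P[0] = 0xF0, P[1] = 0xFF, P[2] = 0x8B

P[0]: D(K, 0xC6) = 0x9F; 0x9F ⊕ 0x6F = 0xF0.
P[1]: D(K, 0x60) = 0x39; 0x39 ⊕ 0xC6 = 0xFF.
P[2]: D(K, 0x92) = 0xEB; 0xEB ⊕ 0x60 = 0x8B.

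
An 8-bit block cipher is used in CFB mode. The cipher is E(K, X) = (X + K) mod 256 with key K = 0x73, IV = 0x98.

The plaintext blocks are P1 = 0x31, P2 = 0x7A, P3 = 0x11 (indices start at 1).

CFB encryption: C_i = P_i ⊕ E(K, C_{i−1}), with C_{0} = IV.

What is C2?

C1: E(K, 0x98) = 0x0B; 0x31 ⊕ 0x0B = 0x3A.
C2: E(K, 0x3A) = 0xAD; 0x7A ⊕ 0xAD = 0xD7.

C2 = 0xD7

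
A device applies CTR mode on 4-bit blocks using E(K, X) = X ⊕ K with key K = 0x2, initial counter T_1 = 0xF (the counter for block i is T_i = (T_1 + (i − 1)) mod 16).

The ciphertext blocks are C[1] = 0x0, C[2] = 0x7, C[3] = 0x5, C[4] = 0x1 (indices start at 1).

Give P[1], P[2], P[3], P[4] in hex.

CTR decryption: S_i = E(K, T_i) where T_i is the counter for block i; P_i = C_i ⊕ S_i.
P[1]: T = 0xF, S = E(K, T) = 0xD; 0x0 ⊕ 0xD = 0xD.
P[2]: T = 0x0, S = E(K, T) = 0x2; 0x7 ⊕ 0x2 = 0x5.
P[3]: T = 0x1, S = E(K, T) = 0x3; 0x5 ⊕ 0x3 = 0x6.
P[4]: T = 0x2, S = E(K, T) = 0x0; 0x1 ⊕ 0x0 = 0x1.

P[1] = 0xD, P[2] = 0x5, P[3] = 0x6, P[4] = 0x1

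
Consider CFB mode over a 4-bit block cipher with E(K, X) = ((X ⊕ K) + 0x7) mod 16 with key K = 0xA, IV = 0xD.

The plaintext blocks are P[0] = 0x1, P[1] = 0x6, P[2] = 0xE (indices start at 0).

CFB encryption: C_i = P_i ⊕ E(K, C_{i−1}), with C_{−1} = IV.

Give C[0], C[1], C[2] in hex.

C[0] = 0xF, C[1] = 0xA, C[2] = 0x9

C[0]: E(K, 0xD) = 0xE; 0x1 ⊕ 0xE = 0xF.
C[1]: E(K, 0xF) = 0xC; 0x6 ⊕ 0xC = 0xA.
C[2]: E(K, 0xA) = 0x7; 0xE ⊕ 0x7 = 0x9.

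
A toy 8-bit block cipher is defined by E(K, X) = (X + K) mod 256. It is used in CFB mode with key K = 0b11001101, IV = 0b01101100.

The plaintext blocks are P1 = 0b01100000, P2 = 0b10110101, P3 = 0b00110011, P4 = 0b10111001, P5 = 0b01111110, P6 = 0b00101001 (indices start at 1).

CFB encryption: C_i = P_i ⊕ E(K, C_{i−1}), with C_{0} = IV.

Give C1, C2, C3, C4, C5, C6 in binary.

C1: E(K, 0b01101100) = 0b00111001; 0b01100000 ⊕ 0b00111001 = 0b01011001.
C2: E(K, 0b01011001) = 0b00100110; 0b10110101 ⊕ 0b00100110 = 0b10010011.
C3: E(K, 0b10010011) = 0b01100000; 0b00110011 ⊕ 0b01100000 = 0b01010011.
C4: E(K, 0b01010011) = 0b00100000; 0b10111001 ⊕ 0b00100000 = 0b10011001.
C5: E(K, 0b10011001) = 0b01100110; 0b01111110 ⊕ 0b01100110 = 0b00011000.
C6: E(K, 0b00011000) = 0b11100101; 0b00101001 ⊕ 0b11100101 = 0b11001100.

C1 = 0b01011001, C2 = 0b10010011, C3 = 0b01010011, C4 = 0b10011001, C5 = 0b00011000, C6 = 0b11001100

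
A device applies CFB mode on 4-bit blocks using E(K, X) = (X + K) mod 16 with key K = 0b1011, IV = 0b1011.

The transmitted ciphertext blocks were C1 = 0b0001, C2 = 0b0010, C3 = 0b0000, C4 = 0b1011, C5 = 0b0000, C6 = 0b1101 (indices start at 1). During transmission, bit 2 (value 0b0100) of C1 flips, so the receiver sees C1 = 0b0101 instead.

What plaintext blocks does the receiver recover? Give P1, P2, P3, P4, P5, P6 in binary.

P1 = 0b0011, P2 = 0b0010, P3 = 0b1101, P4 = 0b0000, P5 = 0b0110, P6 = 0b0110

CFB decryption: P_i = C_i ⊕ E(K, C_{i−1}), with C_{0} = IV.
Only C1 changed, to 0b0101. In CFB, a change in C_i flips the same bit in P_i and garbles P_{i+1}. Decrypting the received ciphertext:
P1: E(K, 0b1011) = 0b0110; 0b0101 ⊕ 0b0110 = 0b0011.
P2: E(K, 0b0101) = 0b0000; 0b0010 ⊕ 0b0000 = 0b0010.
P3: E(K, 0b0010) = 0b1101; 0b0000 ⊕ 0b1101 = 0b1101.
P4: E(K, 0b0000) = 0b1011; 0b1011 ⊕ 0b1011 = 0b0000.
P5: E(K, 0b1011) = 0b0110; 0b0000 ⊕ 0b0110 = 0b0110.
P6: E(K, 0b0000) = 0b1011; 0b1101 ⊕ 0b1011 = 0b0110.
Blocks that differ from the original plaintext: P1, P2.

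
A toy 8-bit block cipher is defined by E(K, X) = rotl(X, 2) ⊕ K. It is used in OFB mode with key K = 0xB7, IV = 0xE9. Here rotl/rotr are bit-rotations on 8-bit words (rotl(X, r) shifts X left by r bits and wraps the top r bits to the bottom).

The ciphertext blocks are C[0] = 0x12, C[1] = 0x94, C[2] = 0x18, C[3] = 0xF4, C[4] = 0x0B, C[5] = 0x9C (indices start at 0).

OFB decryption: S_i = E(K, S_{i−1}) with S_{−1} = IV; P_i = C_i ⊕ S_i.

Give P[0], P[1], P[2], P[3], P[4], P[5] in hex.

P[0]: S = E(K, 0xE9) = 0x10; 0x12 ⊕ 0x10 = 0x02.
P[1]: S = E(K, 0x10) = 0xF7; 0x94 ⊕ 0xF7 = 0x63.
P[2]: S = E(K, 0xF7) = 0x68; 0x18 ⊕ 0x68 = 0x70.
P[3]: S = E(K, 0x68) = 0x16; 0xF4 ⊕ 0x16 = 0xE2.
P[4]: S = E(K, 0x16) = 0xEF; 0x0B ⊕ 0xEF = 0xE4.
P[5]: S = E(K, 0xEF) = 0x08; 0x9C ⊕ 0x08 = 0x94.

P[0] = 0x02, P[1] = 0x63, P[2] = 0x70, P[3] = 0xE2, P[4] = 0xE4, P[5] = 0x94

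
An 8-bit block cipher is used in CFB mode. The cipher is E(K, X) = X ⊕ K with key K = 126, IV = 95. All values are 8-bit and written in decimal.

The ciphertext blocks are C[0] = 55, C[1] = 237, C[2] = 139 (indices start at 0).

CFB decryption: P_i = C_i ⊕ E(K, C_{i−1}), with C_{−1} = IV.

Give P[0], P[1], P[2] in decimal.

P[0]: E(K, 95) = 33; 55 ⊕ 33 = 22.
P[1]: E(K, 55) = 73; 237 ⊕ 73 = 164.
P[2]: E(K, 237) = 147; 139 ⊕ 147 = 24.

P[0] = 22, P[1] = 164, P[2] = 24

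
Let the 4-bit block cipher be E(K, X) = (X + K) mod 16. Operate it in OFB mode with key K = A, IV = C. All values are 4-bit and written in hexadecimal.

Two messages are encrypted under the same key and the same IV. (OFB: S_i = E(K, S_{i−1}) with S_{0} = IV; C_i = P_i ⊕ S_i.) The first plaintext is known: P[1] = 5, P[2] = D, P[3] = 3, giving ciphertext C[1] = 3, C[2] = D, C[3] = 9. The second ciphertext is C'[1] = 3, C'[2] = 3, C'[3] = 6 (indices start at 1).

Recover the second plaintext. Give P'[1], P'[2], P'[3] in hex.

In OFB with a reused IV, both messages share the same keystream S_i, so C_i ⊕ C'_i = P_i ⊕ P'_i and thus P'_i = P_i ⊕ C_i ⊕ C'_i.
P'[1]: 5 ⊕ 3 ⊕ 3 = 5.
P'[2]: D ⊕ D ⊕ 3 = 3.
P'[3]: 3 ⊕ 9 ⊕ 6 = C.

P'[1] = 5, P'[2] = 3, P'[3] = C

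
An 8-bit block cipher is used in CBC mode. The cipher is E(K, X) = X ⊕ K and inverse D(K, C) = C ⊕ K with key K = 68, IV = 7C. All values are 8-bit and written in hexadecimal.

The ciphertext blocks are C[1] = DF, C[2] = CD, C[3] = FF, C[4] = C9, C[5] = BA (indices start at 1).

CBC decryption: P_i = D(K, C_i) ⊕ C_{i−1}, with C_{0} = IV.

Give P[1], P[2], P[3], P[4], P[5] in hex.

P[1]: D(K, DF) = B7; B7 ⊕ 7C = CB.
P[2]: D(K, CD) = A5; A5 ⊕ DF = 7A.
P[3]: D(K, FF) = 97; 97 ⊕ CD = 5A.
P[4]: D(K, C9) = A1; A1 ⊕ FF = 5E.
P[5]: D(K, BA) = D2; D2 ⊕ C9 = 1B.

P[1] = CB, P[2] = 7A, P[3] = 5A, P[4] = 5E, P[5] = 1B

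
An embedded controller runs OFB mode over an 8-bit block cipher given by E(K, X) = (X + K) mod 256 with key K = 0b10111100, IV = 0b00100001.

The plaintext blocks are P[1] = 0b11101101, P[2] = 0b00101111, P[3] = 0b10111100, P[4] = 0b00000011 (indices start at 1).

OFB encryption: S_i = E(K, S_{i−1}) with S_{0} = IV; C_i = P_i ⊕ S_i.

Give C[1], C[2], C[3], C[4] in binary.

C[1] = 0b00110000, C[2] = 0b10110110, C[3] = 0b11101001, C[4] = 0b00010010

C[1]: S = E(K, 0b00100001) = 0b11011101; 0b11101101 ⊕ 0b11011101 = 0b00110000.
C[2]: S = E(K, 0b11011101) = 0b10011001; 0b00101111 ⊕ 0b10011001 = 0b10110110.
C[3]: S = E(K, 0b10011001) = 0b01010101; 0b10111100 ⊕ 0b01010101 = 0b11101001.
C[4]: S = E(K, 0b01010101) = 0b00010001; 0b00000011 ⊕ 0b00010001 = 0b00010010.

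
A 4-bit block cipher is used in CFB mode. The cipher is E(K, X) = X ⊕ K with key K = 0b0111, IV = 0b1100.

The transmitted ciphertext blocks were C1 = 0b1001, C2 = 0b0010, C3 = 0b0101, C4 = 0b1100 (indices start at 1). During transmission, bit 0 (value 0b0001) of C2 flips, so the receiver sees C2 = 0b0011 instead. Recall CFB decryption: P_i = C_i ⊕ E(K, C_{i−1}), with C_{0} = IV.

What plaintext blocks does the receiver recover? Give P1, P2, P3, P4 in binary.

P1 = 0b0010, P2 = 0b1101, P3 = 0b0001, P4 = 0b1110

Only C2 changed, to 0b0011. In CFB, a change in C_i flips the same bit in P_i and garbles P_{i+1}. Decrypting the received ciphertext:
P1: E(K, 0b1100) = 0b1011; 0b1001 ⊕ 0b1011 = 0b0010.
P2: E(K, 0b1001) = 0b1110; 0b0011 ⊕ 0b1110 = 0b1101.
P3: E(K, 0b0011) = 0b0100; 0b0101 ⊕ 0b0100 = 0b0001.
P4: E(K, 0b0101) = 0b0010; 0b1100 ⊕ 0b0010 = 0b1110.
Blocks that differ from the original plaintext: P2, P3.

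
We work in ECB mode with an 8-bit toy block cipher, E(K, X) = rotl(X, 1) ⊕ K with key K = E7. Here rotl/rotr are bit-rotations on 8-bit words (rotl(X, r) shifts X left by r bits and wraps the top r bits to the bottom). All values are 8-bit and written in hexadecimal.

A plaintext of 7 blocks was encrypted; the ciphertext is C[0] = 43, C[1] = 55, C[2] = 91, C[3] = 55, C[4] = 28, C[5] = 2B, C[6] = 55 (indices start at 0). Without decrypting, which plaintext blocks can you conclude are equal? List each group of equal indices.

P[1] = P[3] = P[6]

ECB encrypts each block independently with the same key, so equal ciphertext blocks imply equal plaintext blocks.
C[1] = C[3] = C[6] = 55, so P[1] = P[3] = P[6].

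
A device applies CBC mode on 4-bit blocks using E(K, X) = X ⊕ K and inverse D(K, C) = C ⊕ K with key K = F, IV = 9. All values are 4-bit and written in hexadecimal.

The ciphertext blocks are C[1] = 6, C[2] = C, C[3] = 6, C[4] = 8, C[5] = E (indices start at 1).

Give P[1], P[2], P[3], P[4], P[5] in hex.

CBC decryption: P_i = D(K, C_i) ⊕ C_{i−1}, with C_{0} = IV.
P[1]: D(K, 6) = 9; 9 ⊕ 9 = 0.
P[2]: D(K, C) = 3; 3 ⊕ 6 = 5.
P[3]: D(K, 6) = 9; 9 ⊕ C = 5.
P[4]: D(K, 8) = 7; 7 ⊕ 6 = 1.
P[5]: D(K, E) = 1; 1 ⊕ 8 = 9.

P[1] = 0, P[2] = 5, P[3] = 5, P[4] = 1, P[5] = 9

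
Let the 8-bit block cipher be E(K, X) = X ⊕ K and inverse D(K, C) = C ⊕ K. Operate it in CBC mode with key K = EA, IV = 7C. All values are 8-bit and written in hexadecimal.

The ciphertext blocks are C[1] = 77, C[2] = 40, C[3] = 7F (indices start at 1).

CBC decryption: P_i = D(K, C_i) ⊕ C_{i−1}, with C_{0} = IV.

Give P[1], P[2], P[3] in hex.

P[1] = E1, P[2] = DD, P[3] = D5

P[1]: D(K, 77) = 9D; 9D ⊕ 7C = E1.
P[2]: D(K, 40) = AA; AA ⊕ 77 = DD.
P[3]: D(K, 7F) = 95; 95 ⊕ 40 = D5.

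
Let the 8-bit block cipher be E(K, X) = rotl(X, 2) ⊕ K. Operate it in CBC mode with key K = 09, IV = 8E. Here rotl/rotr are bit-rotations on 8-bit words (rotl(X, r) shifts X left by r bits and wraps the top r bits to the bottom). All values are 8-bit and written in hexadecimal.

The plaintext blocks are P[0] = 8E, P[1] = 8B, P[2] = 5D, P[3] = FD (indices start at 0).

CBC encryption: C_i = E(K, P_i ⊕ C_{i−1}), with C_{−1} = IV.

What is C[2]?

C[2] = 70

C[0]: P[0] ⊕ 8E = 00; E(K, 00) = 09.
C[1]: P[1] ⊕ 09 = 82; E(K, 82) = 03.
C[2]: P[2] ⊕ 03 = 5E; E(K, 5E) = 70.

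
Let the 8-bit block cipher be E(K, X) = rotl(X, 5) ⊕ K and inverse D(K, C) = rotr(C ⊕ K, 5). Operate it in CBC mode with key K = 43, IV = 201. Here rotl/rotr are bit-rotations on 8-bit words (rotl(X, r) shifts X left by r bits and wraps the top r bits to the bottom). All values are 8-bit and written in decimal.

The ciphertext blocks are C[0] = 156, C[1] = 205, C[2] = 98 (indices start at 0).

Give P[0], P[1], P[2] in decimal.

CBC decryption: P_i = D(K, C_i) ⊕ C_{i−1}, with C_{−1} = IV.
P[0]: D(K, 156) = 189; 189 ⊕ 201 = 116.
P[1]: D(K, 205) = 55; 55 ⊕ 156 = 171.
P[2]: D(K, 98) = 74; 74 ⊕ 205 = 135.

P[0] = 116, P[1] = 171, P[2] = 135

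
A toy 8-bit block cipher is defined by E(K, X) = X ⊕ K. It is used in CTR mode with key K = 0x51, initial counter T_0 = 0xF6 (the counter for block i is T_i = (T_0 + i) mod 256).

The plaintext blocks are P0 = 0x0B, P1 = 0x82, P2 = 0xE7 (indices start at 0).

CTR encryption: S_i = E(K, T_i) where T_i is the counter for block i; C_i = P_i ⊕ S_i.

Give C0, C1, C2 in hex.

C0 = 0xAC, C1 = 0x24, C2 = 0x4E

C0: T = 0xF6, S = E(K, T) = 0xA7; 0x0B ⊕ 0xA7 = 0xAC.
C1: T = 0xF7, S = E(K, T) = 0xA6; 0x82 ⊕ 0xA6 = 0x24.
C2: T = 0xF8, S = E(K, T) = 0xA9; 0xE7 ⊕ 0xA9 = 0x4E.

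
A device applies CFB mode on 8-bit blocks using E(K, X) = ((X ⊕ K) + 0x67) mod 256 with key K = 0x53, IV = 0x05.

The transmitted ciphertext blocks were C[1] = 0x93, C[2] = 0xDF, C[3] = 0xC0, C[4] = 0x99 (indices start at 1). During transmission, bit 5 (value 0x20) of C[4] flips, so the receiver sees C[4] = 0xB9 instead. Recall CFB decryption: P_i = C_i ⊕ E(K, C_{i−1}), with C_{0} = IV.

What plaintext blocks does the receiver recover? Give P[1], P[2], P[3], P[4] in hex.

P[1] = 0x2E, P[2] = 0xF8, P[3] = 0x33, P[4] = 0x43

Only C[4] changed, to 0xB9. In CFB, a change in C_i flips the same bit in P_i and garbles P_{i+1}. Decrypting the received ciphertext:
P[1]: E(K, 0x05) = 0xBD; 0x93 ⊕ 0xBD = 0x2E.
P[2]: E(K, 0x93) = 0x27; 0xDF ⊕ 0x27 = 0xF8.
P[3]: E(K, 0xDF) = 0xF3; 0xC0 ⊕ 0xF3 = 0x33.
P[4]: E(K, 0xC0) = 0xFA; 0xB9 ⊕ 0xFA = 0x43.
Blocks that differ from the original plaintext: P[4].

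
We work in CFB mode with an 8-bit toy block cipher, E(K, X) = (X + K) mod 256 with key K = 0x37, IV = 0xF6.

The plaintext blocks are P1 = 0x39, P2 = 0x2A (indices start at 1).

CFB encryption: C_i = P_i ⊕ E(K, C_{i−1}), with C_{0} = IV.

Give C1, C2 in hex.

C1: E(K, 0xF6) = 0x2D; 0x39 ⊕ 0x2D = 0x14.
C2: E(K, 0x14) = 0x4B; 0x2A ⊕ 0x4B = 0x61.

C1 = 0x14, C2 = 0x61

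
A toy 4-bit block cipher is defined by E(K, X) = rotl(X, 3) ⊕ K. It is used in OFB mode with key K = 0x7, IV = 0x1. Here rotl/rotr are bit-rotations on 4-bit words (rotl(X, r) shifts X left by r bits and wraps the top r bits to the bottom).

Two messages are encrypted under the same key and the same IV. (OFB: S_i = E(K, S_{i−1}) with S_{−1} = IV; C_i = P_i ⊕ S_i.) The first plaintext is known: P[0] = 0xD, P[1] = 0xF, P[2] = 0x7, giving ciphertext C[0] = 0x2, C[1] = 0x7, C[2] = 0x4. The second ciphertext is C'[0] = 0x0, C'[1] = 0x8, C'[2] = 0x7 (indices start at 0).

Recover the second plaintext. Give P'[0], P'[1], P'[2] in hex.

P'[0] = 0xF, P'[1] = 0x0, P'[2] = 0x4

In OFB with a reused IV, both messages share the same keystream S_i, so C_i ⊕ C'_i = P_i ⊕ P'_i and thus P'_i = P_i ⊕ C_i ⊕ C'_i.
P'[0]: 0xD ⊕ 0x2 ⊕ 0x0 = 0xF.
P'[1]: 0xF ⊕ 0x7 ⊕ 0x8 = 0x0.
P'[2]: 0x7 ⊕ 0x4 ⊕ 0x7 = 0x4.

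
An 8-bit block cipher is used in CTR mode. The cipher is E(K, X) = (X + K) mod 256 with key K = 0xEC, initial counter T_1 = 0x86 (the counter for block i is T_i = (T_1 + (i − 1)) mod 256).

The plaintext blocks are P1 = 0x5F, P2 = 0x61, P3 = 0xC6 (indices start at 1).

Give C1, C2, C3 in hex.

C1 = 0x2D, C2 = 0x12, C3 = 0xB2

CTR encryption: S_i = E(K, T_i) where T_i is the counter for block i; C_i = P_i ⊕ S_i.
C1: T = 0x86, S = E(K, T) = 0x72; 0x5F ⊕ 0x72 = 0x2D.
C2: T = 0x87, S = E(K, T) = 0x73; 0x61 ⊕ 0x73 = 0x12.
C3: T = 0x88, S = E(K, T) = 0x74; 0xC6 ⊕ 0x74 = 0xB2.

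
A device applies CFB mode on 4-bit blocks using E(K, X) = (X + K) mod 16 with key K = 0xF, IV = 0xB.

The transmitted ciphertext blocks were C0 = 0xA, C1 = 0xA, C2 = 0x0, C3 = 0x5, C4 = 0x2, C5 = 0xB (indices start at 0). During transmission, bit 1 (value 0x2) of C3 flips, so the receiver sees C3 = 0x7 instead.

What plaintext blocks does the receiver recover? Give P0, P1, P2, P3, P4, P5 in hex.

CFB decryption: P_i = C_i ⊕ E(K, C_{i−1}), with C_{−1} = IV.
Only C3 changed, to 0x7. In CFB, a change in C_i flips the same bit in P_i and garbles P_{i+1}. Decrypting the received ciphertext:
P0: E(K, 0xB) = 0xA; 0xA ⊕ 0xA = 0x0.
P1: E(K, 0xA) = 0x9; 0xA ⊕ 0x9 = 0x3.
P2: E(K, 0xA) = 0x9; 0x0 ⊕ 0x9 = 0x9.
P3: E(K, 0x0) = 0xF; 0x7 ⊕ 0xF = 0x8.
P4: E(K, 0x7) = 0x6; 0x2 ⊕ 0x6 = 0x4.
P5: E(K, 0x2) = 0x1; 0xB ⊕ 0x1 = 0xA.
Blocks that differ from the original plaintext: P3, P4.

P0 = 0x0, P1 = 0x3, P2 = 0x9, P3 = 0x8, P4 = 0x4, P5 = 0xA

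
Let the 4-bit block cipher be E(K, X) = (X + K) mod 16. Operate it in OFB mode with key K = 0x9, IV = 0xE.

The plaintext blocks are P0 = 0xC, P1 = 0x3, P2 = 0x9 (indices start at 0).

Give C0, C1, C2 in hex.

C0 = 0xB, C1 = 0x3, C2 = 0x0

OFB encryption: S_i = E(K, S_{i−1}) with S_{−1} = IV; C_i = P_i ⊕ S_i.
C0: S = E(K, 0xE) = 0x7; 0xC ⊕ 0x7 = 0xB.
C1: S = E(K, 0x7) = 0x0; 0x3 ⊕ 0x0 = 0x3.
C2: S = E(K, 0x0) = 0x9; 0x9 ⊕ 0x9 = 0x0.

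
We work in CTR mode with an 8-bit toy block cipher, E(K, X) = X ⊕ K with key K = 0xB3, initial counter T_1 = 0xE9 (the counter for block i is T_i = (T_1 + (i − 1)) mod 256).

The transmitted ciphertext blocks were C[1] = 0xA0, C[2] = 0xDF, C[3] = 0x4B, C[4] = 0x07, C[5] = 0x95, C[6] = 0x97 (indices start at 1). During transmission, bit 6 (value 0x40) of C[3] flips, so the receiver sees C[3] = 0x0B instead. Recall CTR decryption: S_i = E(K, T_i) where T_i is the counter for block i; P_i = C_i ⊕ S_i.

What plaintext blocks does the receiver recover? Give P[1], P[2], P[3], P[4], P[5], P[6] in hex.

P[1] = 0xFA, P[2] = 0x86, P[3] = 0x53, P[4] = 0x58, P[5] = 0xCB, P[6] = 0xCA

Only C[3] changed, to 0x0B. In CTR, a change in C_i flips the same bit in P_i only; the keystream is unaffected. Decrypting the received ciphertext:
P[1]: T = 0xE9, S = E(K, T) = 0x5A; 0xA0 ⊕ 0x5A = 0xFA.
P[2]: T = 0xEA, S = E(K, T) = 0x59; 0xDF ⊕ 0x59 = 0x86.
P[3]: T = 0xEB, S = E(K, T) = 0x58; 0x0B ⊕ 0x58 = 0x53.
P[4]: T = 0xEC, S = E(K, T) = 0x5F; 0x07 ⊕ 0x5F = 0x58.
P[5]: T = 0xED, S = E(K, T) = 0x5E; 0x95 ⊕ 0x5E = 0xCB.
P[6]: T = 0xEE, S = E(K, T) = 0x5D; 0x97 ⊕ 0x5D = 0xCA.
Blocks that differ from the original plaintext: P[3].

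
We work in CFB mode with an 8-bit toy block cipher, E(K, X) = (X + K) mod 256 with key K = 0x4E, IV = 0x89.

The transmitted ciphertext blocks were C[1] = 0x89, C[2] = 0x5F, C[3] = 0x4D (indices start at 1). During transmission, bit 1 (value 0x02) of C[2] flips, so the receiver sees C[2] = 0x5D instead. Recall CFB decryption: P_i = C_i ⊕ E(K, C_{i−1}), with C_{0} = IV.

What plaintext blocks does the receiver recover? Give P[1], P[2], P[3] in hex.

P[1] = 0x5E, P[2] = 0x8A, P[3] = 0xE6

Only C[2] changed, to 0x5D. In CFB, a change in C_i flips the same bit in P_i and garbles P_{i+1}. Decrypting the received ciphertext:
P[1]: E(K, 0x89) = 0xD7; 0x89 ⊕ 0xD7 = 0x5E.
P[2]: E(K, 0x89) = 0xD7; 0x5D ⊕ 0xD7 = 0x8A.
P[3]: E(K, 0x5D) = 0xAB; 0x4D ⊕ 0xAB = 0xE6.
Blocks that differ from the original plaintext: P[2], P[3].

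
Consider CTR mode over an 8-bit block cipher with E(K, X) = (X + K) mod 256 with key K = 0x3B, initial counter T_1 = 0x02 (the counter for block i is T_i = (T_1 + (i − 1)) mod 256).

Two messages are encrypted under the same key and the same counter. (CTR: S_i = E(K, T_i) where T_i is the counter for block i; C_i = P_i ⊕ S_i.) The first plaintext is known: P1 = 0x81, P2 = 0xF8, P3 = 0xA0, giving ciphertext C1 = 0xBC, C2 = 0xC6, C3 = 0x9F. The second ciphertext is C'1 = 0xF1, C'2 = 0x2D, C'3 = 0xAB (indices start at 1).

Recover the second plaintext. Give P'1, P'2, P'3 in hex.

In CTR with a reused counter, both messages share the same keystream S_i, so C_i ⊕ C'_i = P_i ⊕ P'_i and thus P'_i = P_i ⊕ C_i ⊕ C'_i.
P'1: 0x81 ⊕ 0xBC ⊕ 0xF1 = 0xCC.
P'2: 0xF8 ⊕ 0xC6 ⊕ 0x2D = 0x13.
P'3: 0xA0 ⊕ 0x9F ⊕ 0xAB = 0x94.

P'1 = 0xCC, P'2 = 0x13, P'3 = 0x94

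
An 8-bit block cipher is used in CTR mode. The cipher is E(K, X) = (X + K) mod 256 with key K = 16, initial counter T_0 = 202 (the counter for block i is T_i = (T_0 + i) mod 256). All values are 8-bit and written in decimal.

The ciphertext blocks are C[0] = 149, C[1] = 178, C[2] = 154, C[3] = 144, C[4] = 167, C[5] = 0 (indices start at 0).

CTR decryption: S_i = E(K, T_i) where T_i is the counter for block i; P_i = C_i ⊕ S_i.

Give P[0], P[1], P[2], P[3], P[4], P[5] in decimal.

P[0] = 79, P[1] = 105, P[2] = 70, P[3] = 77, P[4] = 121, P[5] = 223

P[0]: T = 202, S = E(K, T) = 218; 149 ⊕ 218 = 79.
P[1]: T = 203, S = E(K, T) = 219; 178 ⊕ 219 = 105.
P[2]: T = 204, S = E(K, T) = 220; 154 ⊕ 220 = 70.
P[3]: T = 205, S = E(K, T) = 221; 144 ⊕ 221 = 77.
P[4]: T = 206, S = E(K, T) = 222; 167 ⊕ 222 = 121.
P[5]: T = 207, S = E(K, T) = 223; 0 ⊕ 223 = 223.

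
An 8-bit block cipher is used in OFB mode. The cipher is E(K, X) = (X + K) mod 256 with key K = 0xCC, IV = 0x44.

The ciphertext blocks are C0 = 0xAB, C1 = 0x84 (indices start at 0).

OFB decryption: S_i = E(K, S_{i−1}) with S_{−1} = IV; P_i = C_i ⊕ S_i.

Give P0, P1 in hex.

P0: S = E(K, 0x44) = 0x10; 0xAB ⊕ 0x10 = 0xBB.
P1: S = E(K, 0x10) = 0xDC; 0x84 ⊕ 0xDC = 0x58.

P0 = 0xBB, P1 = 0x58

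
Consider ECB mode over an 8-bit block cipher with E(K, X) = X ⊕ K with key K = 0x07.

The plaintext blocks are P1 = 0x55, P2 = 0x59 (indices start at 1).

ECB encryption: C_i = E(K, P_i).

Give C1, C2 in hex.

C1: E(K, 0x55) = 0x52.
C2: E(K, 0x59) = 0x5E.

C1 = 0x52, C2 = 0x5E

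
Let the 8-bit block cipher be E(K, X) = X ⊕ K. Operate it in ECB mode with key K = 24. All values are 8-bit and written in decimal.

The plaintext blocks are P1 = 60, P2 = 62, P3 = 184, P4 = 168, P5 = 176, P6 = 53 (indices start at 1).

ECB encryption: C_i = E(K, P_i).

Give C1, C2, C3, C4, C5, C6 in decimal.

C1 = 36, C2 = 38, C3 = 160, C4 = 176, C5 = 168, C6 = 45

C1: E(K, 60) = 36.
C2: E(K, 62) = 38.
C3: E(K, 184) = 160.
C4: E(K, 168) = 176.
C5: E(K, 176) = 168.
C6: E(K, 53) = 45.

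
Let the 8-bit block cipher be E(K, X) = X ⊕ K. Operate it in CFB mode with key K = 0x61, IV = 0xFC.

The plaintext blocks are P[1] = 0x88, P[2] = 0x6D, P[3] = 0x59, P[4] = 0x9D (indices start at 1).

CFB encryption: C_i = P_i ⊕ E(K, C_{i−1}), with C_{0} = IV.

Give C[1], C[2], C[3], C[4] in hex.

C[1] = 0x15, C[2] = 0x19, C[3] = 0x21, C[4] = 0xDD

C[1]: E(K, 0xFC) = 0x9D; 0x88 ⊕ 0x9D = 0x15.
C[2]: E(K, 0x15) = 0x74; 0x6D ⊕ 0x74 = 0x19.
C[3]: E(K, 0x19) = 0x78; 0x59 ⊕ 0x78 = 0x21.
C[4]: E(K, 0x21) = 0x40; 0x9D ⊕ 0x40 = 0xDD.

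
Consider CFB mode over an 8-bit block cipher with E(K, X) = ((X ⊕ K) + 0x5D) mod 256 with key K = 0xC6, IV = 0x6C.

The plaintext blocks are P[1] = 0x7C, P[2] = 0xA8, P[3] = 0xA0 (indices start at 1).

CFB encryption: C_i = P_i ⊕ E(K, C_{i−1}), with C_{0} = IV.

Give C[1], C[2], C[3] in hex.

C[1] = 0x7B, C[2] = 0xB2, C[3] = 0x71

C[1]: E(K, 0x6C) = 0x07; 0x7C ⊕ 0x07 = 0x7B.
C[2]: E(K, 0x7B) = 0x1A; 0xA8 ⊕ 0x1A = 0xB2.
C[3]: E(K, 0xB2) = 0xD1; 0xA0 ⊕ 0xD1 = 0x71.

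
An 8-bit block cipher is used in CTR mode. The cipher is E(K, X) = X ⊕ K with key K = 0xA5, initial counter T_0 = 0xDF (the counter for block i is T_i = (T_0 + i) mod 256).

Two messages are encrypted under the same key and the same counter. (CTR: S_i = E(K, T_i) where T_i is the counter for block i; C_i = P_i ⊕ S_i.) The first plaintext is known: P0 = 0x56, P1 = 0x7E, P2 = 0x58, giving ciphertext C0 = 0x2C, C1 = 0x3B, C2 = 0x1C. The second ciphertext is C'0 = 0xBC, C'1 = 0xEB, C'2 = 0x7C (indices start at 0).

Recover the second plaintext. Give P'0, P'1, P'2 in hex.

In CTR with a reused counter, both messages share the same keystream S_i, so C_i ⊕ C'_i = P_i ⊕ P'_i and thus P'_i = P_i ⊕ C_i ⊕ C'_i.
P'0: 0x56 ⊕ 0x2C ⊕ 0xBC = 0xC6.
P'1: 0x7E ⊕ 0x3B ⊕ 0xEB = 0xAE.
P'2: 0x58 ⊕ 0x1C ⊕ 0x7C = 0x38.

P'0 = 0xC6, P'1 = 0xAE, P'2 = 0x38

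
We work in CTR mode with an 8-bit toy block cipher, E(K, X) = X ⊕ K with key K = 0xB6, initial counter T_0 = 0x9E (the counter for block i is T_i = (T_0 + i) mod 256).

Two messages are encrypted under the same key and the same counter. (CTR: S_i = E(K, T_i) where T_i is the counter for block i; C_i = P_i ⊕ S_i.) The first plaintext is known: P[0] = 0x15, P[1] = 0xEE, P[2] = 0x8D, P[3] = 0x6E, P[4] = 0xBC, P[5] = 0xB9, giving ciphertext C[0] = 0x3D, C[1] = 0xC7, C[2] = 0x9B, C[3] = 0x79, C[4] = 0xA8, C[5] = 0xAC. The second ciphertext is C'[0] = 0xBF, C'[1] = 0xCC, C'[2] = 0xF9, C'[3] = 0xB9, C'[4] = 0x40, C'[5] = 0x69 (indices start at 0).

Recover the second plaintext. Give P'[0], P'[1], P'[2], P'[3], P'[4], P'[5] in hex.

P'[0] = 0x97, P'[1] = 0xE5, P'[2] = 0xEF, P'[3] = 0xAE, P'[4] = 0x54, P'[5] = 0x7C

In CTR with a reused counter, both messages share the same keystream S_i, so C_i ⊕ C'_i = P_i ⊕ P'_i and thus P'_i = P_i ⊕ C_i ⊕ C'_i.
P'[0]: 0x15 ⊕ 0x3D ⊕ 0xBF = 0x97.
P'[1]: 0xEE ⊕ 0xC7 ⊕ 0xCC = 0xE5.
P'[2]: 0x8D ⊕ 0x9B ⊕ 0xF9 = 0xEF.
P'[3]: 0x6E ⊕ 0x79 ⊕ 0xB9 = 0xAE.
P'[4]: 0xBC ⊕ 0xA8 ⊕ 0x40 = 0x54.
P'[5]: 0xB9 ⊕ 0xAC ⊕ 0x69 = 0x7C.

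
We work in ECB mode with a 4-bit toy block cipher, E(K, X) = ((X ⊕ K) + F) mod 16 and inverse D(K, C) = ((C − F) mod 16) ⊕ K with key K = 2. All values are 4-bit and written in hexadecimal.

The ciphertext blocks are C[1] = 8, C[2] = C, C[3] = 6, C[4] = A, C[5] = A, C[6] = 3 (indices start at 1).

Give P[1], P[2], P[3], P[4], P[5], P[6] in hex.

ECB decryption: P_i = D(K, C_i).
P[1]: D(K, 8) = B.
P[2]: D(K, C) = F.
P[3]: D(K, 6) = 5.
P[4]: D(K, A) = 9.
P[5]: D(K, A) = 9.
P[6]: D(K, 3) = 6.

P[1] = B, P[2] = F, P[3] = 5, P[4] = 9, P[5] = 9, P[6] = 6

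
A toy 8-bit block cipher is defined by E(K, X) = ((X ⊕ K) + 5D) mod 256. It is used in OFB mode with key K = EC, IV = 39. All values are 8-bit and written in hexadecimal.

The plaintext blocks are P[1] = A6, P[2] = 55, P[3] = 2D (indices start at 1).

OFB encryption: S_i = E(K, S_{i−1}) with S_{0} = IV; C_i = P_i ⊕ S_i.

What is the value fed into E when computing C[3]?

3B

C[1]: S = E(K, 39) = 32; A6 ⊕ 32 = 94.
C[2]: S = E(K, 32) = 3B; 55 ⊕ 3B = 6E.
C[3]: S = E(K, 3B) = 34; 2D ⊕ 34 = 19.
So the input to E for block [3] is 3B.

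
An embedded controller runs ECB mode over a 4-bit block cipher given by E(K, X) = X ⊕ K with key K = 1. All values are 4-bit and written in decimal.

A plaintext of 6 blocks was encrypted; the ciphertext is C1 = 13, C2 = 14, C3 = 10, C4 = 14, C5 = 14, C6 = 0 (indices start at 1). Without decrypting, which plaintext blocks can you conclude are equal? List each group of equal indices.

ECB encrypts each block independently with the same key, so equal ciphertext blocks imply equal plaintext blocks.
C2 = C4 = C5 = 14, so P2 = P4 = P5.

P2 = P4 = P5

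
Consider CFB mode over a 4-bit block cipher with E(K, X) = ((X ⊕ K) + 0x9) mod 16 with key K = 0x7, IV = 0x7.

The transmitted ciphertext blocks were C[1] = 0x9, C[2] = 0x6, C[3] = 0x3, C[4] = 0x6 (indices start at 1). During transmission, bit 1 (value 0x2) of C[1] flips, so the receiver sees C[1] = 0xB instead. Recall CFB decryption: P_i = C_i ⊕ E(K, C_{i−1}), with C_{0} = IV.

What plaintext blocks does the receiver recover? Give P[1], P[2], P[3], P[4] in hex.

Only C[1] changed, to 0xB. In CFB, a change in C_i flips the same bit in P_i and garbles P_{i+1}. Decrypting the received ciphertext:
P[1]: E(K, 0x7) = 0x9; 0xB ⊕ 0x9 = 0x2.
P[2]: E(K, 0xB) = 0x5; 0x6 ⊕ 0x5 = 0x3.
P[3]: E(K, 0x6) = 0xA; 0x3 ⊕ 0xA = 0x9.
P[4]: E(K, 0x3) = 0xD; 0x6 ⊕ 0xD = 0xB.
Blocks that differ from the original plaintext: P[1], P[2].

P[1] = 0x2, P[2] = 0x3, P[3] = 0x9, P[4] = 0xB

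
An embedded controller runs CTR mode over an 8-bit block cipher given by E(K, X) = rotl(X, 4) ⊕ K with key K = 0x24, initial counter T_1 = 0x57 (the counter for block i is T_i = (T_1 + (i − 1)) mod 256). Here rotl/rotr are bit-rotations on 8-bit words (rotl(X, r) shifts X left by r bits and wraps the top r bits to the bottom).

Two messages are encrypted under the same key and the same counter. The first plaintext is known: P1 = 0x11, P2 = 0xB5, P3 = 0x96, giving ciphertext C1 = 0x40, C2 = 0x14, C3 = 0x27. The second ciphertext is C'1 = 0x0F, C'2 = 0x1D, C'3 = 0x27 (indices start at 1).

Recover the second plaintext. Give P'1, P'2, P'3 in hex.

In CTR with a reused counter, both messages share the same keystream S_i, so C_i ⊕ C'_i = P_i ⊕ P'_i and thus P'_i = P_i ⊕ C_i ⊕ C'_i.
P'1: 0x11 ⊕ 0x40 ⊕ 0x0F = 0x5E.
P'2: 0xB5 ⊕ 0x14 ⊕ 0x1D = 0xBC.
P'3: 0x96 ⊕ 0x27 ⊕ 0x27 = 0x96.

P'1 = 0x5E, P'2 = 0xBC, P'3 = 0x96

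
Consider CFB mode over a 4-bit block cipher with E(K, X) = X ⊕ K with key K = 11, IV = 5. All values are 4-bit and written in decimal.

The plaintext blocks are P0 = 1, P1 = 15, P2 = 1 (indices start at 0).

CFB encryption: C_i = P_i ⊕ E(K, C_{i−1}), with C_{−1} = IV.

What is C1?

C1 = 11

C0: E(K, 5) = 14; 1 ⊕ 14 = 15.
C1: E(K, 15) = 4; 15 ⊕ 4 = 11.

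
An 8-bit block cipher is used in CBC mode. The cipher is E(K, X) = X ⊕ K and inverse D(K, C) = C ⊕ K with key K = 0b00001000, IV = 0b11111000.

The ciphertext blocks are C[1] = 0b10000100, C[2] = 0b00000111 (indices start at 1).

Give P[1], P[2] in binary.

CBC decryption: P_i = D(K, C_i) ⊕ C_{i−1}, with C_{0} = IV.
P[1]: D(K, 0b10000100) = 0b10001100; 0b10001100 ⊕ 0b11111000 = 0b01110100.
P[2]: D(K, 0b00000111) = 0b00001111; 0b00001111 ⊕ 0b10000100 = 0b10001011.

P[1] = 0b01110100, P[2] = 0b10001011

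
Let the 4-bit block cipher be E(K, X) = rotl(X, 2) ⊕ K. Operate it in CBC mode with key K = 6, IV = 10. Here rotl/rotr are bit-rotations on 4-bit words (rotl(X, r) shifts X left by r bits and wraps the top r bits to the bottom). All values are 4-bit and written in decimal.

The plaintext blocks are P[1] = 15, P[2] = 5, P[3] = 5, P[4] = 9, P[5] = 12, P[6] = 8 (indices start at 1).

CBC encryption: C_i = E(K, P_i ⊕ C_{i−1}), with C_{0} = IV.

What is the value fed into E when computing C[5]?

15

C[1]: P[1] ⊕ 10 = 5; E(K, 5) = 3.
C[2]: P[2] ⊕ 3 = 6; E(K, 6) = 15.
C[3]: P[3] ⊕ 15 = 10; E(K, 10) = 12.
C[4]: P[4] ⊕ 12 = 5; E(K, 5) = 3.
C[5]: P[5] ⊕ 3 = 15; E(K, 15) = 9.
So the input to E for block [5] is 15.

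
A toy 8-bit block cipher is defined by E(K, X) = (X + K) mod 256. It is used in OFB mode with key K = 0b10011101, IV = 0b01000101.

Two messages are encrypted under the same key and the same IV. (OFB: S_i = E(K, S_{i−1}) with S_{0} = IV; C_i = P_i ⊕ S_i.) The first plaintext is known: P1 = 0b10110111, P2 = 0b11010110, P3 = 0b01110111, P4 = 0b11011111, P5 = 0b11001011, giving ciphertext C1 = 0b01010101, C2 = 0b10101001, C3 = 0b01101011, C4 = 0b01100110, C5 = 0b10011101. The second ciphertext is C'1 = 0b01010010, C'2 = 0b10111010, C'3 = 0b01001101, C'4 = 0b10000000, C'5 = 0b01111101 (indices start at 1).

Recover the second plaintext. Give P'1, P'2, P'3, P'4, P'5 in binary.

In OFB with a reused IV, both messages share the same keystream S_i, so C_i ⊕ C'_i = P_i ⊕ P'_i and thus P'_i = P_i ⊕ C_i ⊕ C'_i.
P'1: 0b10110111 ⊕ 0b01010101 ⊕ 0b01010010 = 0b10110000.
P'2: 0b11010110 ⊕ 0b10101001 ⊕ 0b10111010 = 0b11000101.
P'3: 0b01110111 ⊕ 0b01101011 ⊕ 0b01001101 = 0b01010001.
P'4: 0b11011111 ⊕ 0b01100110 ⊕ 0b10000000 = 0b00111001.
P'5: 0b11001011 ⊕ 0b10011101 ⊕ 0b01111101 = 0b00101011.

P'1 = 0b10110000, P'2 = 0b11000101, P'3 = 0b01010001, P'4 = 0b00111001, P'5 = 0b00101011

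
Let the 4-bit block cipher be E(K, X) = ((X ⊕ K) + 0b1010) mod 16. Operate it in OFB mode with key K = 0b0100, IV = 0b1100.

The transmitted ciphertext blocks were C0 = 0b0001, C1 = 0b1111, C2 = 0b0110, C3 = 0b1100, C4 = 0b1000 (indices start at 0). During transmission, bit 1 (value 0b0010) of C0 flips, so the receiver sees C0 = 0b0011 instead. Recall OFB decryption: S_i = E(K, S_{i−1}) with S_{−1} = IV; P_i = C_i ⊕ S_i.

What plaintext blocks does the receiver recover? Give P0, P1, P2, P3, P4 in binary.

P0 = 0b0001, P1 = 0b1111, P2 = 0b1000, P3 = 0b1000, P4 = 0b0010

Only C0 changed, to 0b0011. In OFB, a change in C_i flips the same bit in P_i only; the keystream is unaffected. Decrypting the received ciphertext:
P0: S = E(K, 0b1100) = 0b0010; 0b0011 ⊕ 0b0010 = 0b0001.
P1: S = E(K, 0b0010) = 0b0000; 0b1111 ⊕ 0b0000 = 0b1111.
P2: S = E(K, 0b0000) = 0b1110; 0b0110 ⊕ 0b1110 = 0b1000.
P3: S = E(K, 0b1110) = 0b0100; 0b1100 ⊕ 0b0100 = 0b1000.
P4: S = E(K, 0b0100) = 0b1010; 0b1000 ⊕ 0b1010 = 0b0010.
Blocks that differ from the original plaintext: P0.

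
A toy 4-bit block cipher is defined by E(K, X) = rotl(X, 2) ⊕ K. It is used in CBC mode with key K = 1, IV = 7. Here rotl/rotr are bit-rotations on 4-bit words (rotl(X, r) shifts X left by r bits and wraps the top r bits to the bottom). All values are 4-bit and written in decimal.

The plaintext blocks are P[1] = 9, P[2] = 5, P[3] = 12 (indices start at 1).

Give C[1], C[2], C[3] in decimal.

C[1] = 10, C[2] = 14, C[3] = 9

CBC encryption: C_i = E(K, P_i ⊕ C_{i−1}), with C_{0} = IV.
C[1]: P[1] ⊕ 7 = 14; E(K, 14) = 10.
C[2]: P[2] ⊕ 10 = 15; E(K, 15) = 14.
C[3]: P[3] ⊕ 14 = 2; E(K, 2) = 9.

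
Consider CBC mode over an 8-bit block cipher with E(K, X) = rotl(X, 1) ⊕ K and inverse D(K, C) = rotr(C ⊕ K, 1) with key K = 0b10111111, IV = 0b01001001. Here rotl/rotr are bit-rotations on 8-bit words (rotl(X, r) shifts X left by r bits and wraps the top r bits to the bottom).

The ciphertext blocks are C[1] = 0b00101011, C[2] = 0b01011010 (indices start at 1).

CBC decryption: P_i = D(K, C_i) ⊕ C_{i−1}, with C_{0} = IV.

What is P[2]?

P[2]: D(K, 0b01011010) = 0b11110010; 0b11110010 ⊕ 0b00101011 = 0b11011001.

P[2] = 0b11011001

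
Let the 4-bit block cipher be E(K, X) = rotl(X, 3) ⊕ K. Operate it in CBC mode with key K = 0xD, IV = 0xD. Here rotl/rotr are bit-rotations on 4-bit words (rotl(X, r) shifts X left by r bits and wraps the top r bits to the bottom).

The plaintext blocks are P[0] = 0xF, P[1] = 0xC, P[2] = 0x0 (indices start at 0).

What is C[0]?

C[0] = 0xC

CBC encryption: C_i = E(K, P_i ⊕ C_{i−1}), with C_{−1} = IV.
C[0]: P[0] ⊕ 0xD = 0x2; E(K, 0x2) = 0xC.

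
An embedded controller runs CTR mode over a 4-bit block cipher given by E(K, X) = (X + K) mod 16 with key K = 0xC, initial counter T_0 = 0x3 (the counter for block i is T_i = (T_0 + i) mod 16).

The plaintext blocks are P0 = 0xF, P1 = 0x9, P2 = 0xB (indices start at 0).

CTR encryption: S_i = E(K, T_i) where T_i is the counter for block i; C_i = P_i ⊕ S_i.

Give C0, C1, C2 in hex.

C0: T = 0x3, S = E(K, T) = 0xF; 0xF ⊕ 0xF = 0x0.
C1: T = 0x4, S = E(K, T) = 0x0; 0x9 ⊕ 0x0 = 0x9.
C2: T = 0x5, S = E(K, T) = 0x1; 0xB ⊕ 0x1 = 0xA.

C0 = 0x0, C1 = 0x9, C2 = 0xA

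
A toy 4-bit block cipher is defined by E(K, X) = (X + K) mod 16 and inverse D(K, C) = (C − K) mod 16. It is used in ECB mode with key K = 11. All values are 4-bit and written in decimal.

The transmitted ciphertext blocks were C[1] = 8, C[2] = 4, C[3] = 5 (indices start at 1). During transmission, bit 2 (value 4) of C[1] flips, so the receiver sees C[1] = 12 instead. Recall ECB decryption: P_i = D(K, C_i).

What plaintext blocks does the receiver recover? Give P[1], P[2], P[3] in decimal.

P[1] = 1, P[2] = 9, P[3] = 10

Only C[1] changed, to 12. In ECB, a change in C_i affects only P_i. Decrypting the received ciphertext:
P[1]: D(K, 12) = 1.
P[2]: D(K, 4) = 9.
P[3]: D(K, 5) = 10.
Blocks that differ from the original plaintext: P[1].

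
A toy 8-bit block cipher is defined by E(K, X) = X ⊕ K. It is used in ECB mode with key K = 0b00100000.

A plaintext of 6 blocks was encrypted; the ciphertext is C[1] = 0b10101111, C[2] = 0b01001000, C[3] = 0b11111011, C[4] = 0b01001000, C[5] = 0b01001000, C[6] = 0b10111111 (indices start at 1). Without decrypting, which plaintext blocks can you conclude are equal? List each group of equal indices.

ECB encrypts each block independently with the same key, so equal ciphertext blocks imply equal plaintext blocks.
C[2] = C[4] = C[5] = 0b01001000, so P[2] = P[4] = P[5].

P[2] = P[4] = P[5]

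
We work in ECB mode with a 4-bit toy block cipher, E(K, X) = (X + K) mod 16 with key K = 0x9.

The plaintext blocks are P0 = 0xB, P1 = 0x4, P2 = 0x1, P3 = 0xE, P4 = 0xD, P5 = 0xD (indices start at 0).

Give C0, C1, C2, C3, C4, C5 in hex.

ECB encryption: C_i = E(K, P_i).
C0: E(K, 0xB) = 0x4.
C1: E(K, 0x4) = 0xD.
C2: E(K, 0x1) = 0xA.
C3: E(K, 0xE) = 0x7.
C4: E(K, 0xD) = 0x6.
C5: E(K, 0xD) = 0x6.

C0 = 0x4, C1 = 0xD, C2 = 0xA, C3 = 0x7, C4 = 0x6, C5 = 0x6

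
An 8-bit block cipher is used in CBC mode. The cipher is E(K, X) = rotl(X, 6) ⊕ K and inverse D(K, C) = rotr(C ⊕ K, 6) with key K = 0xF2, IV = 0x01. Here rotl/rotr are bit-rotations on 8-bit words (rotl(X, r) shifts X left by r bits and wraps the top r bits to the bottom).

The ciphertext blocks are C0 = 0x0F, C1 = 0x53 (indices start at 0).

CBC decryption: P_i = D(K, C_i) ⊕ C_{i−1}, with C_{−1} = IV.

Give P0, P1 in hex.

P0: D(K, 0x0F) = 0xF7; 0xF7 ⊕ 0x01 = 0xF6.
P1: D(K, 0x53) = 0x86; 0x86 ⊕ 0x0F = 0x89.

P0 = 0xF6, P1 = 0x89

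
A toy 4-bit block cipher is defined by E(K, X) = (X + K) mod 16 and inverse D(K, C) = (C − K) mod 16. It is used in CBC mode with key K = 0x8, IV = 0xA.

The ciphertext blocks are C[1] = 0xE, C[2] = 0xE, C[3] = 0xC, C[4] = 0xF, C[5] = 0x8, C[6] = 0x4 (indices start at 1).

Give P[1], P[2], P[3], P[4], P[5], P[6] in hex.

P[1] = 0xC, P[2] = 0x8, P[3] = 0xA, P[4] = 0xB, P[5] = 0xF, P[6] = 0x4

CBC decryption: P_i = D(K, C_i) ⊕ C_{i−1}, with C_{0} = IV.
P[1]: D(K, 0xE) = 0x6; 0x6 ⊕ 0xA = 0xC.
P[2]: D(K, 0xE) = 0x6; 0x6 ⊕ 0xE = 0x8.
P[3]: D(K, 0xC) = 0x4; 0x4 ⊕ 0xE = 0xA.
P[4]: D(K, 0xF) = 0x7; 0x7 ⊕ 0xC = 0xB.
P[5]: D(K, 0x8) = 0x0; 0x0 ⊕ 0xF = 0xF.
P[6]: D(K, 0x4) = 0xC; 0xC ⊕ 0x8 = 0x4.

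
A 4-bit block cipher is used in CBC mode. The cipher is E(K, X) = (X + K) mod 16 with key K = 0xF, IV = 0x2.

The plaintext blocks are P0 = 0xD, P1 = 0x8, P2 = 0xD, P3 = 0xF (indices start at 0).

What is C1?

C1 = 0x5

CBC encryption: C_i = E(K, P_i ⊕ C_{i−1}), with C_{−1} = IV.
C0: P0 ⊕ 0x2 = 0xF; E(K, 0xF) = 0xE.
C1: P1 ⊕ 0xE = 0x6; E(K, 0x6) = 0x5.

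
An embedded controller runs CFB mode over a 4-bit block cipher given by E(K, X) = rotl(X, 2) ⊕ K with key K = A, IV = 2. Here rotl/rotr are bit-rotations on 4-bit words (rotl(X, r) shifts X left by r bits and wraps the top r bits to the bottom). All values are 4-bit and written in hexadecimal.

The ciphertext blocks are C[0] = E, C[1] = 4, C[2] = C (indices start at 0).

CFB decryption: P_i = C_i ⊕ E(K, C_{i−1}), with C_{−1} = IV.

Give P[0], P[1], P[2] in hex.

P[0] = C, P[1] = 5, P[2] = 7

P[0]: E(K, 2) = 2; E ⊕ 2 = C.
P[1]: E(K, E) = 1; 4 ⊕ 1 = 5.
P[2]: E(K, 4) = B; C ⊕ B = 7.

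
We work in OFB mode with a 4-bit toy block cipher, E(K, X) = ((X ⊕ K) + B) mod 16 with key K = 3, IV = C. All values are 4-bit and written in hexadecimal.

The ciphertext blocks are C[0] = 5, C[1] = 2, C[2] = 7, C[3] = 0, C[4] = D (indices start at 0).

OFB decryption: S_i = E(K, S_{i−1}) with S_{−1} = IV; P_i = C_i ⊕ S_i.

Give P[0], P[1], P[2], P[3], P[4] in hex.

P[0] = F, P[1] = 6, P[2] = 5, P[3] = C, P[4] = 7

P[0]: S = E(K, C) = A; 5 ⊕ A = F.
P[1]: S = E(K, A) = 4; 2 ⊕ 4 = 6.
P[2]: S = E(K, 4) = 2; 7 ⊕ 2 = 5.
P[3]: S = E(K, 2) = C; 0 ⊕ C = C.
P[4]: S = E(K, C) = A; D ⊕ A = 7.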